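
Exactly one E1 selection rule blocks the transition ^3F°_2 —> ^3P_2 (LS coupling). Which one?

Reading off the term symbols: S 1→1, L 3→1, J 2→2, parity odd→even.
ΔJ = 0, ±1 (not J=0↔0): J: 2 → 2, ΔJ = +0 — satisfied.
Parity must change: odd → even — satisfied.
ΔS = 0: S: 1 → 1 — satisfied.
ΔL = 0, ±1 (not L=0↔0): L: 3 → 1, ΔL = -2 — violated.

the ΔL = 0, ±1 rule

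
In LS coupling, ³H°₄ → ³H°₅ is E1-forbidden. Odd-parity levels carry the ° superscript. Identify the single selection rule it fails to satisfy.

Reading off the term symbols: S 1→1, L 5→5, J 4→5, parity odd→odd.
ΔS = 0: S: 1 → 1 — ✓.
Parity must change: odd → odd — ✗.
ΔL = 0, ±1 (not L=0↔0): L: 5 → 5, ΔL = +0 — ✓.
ΔJ = 0, ±1 (not J=0↔0): J: 4 → 5, ΔJ = +1 — ✓.

parity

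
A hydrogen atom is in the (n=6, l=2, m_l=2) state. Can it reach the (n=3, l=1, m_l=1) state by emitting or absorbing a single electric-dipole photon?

Initial l = 2, final l = 1, so Δl = -1. E1 requires Δl = ±1: satisfied.
Δm_l = 1 − (2) = -1. E1 requires Δm_l = 0, ±1: satisfied.
All E1 selection rules are satisfied.

allowed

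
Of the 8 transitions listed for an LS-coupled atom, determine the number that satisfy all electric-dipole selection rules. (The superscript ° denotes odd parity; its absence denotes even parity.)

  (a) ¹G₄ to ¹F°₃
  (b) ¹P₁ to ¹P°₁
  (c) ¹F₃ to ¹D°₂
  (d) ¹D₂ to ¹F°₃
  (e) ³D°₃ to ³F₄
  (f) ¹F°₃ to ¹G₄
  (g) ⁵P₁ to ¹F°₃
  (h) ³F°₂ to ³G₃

(a) allowed
(b) allowed
(c) allowed
(d) allowed
(e) allowed
(f) allowed
(g) forbidden (ΔS, ΔL, ΔJ fail)
(h) allowed
Total allowed: 7 of 8.

7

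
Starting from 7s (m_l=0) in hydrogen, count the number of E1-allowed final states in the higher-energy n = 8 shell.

3

E1 requires Δl = ±1, so l_f ∈ {-1, 1}; with 0 ≤ l_f ≤ n_f−1 = 7, the allowed l_f values are {1}.
For l_f = 1: m_f ∈ {m_i−1, m_i, m_i+1} ∩ [−1, 1] = {-1, 0, 1} → 3 states.
Total: 3.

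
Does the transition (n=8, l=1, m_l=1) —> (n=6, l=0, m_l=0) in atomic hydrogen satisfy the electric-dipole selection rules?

allowed

Initial l = 1, final l = 0, so Δl = -1. E1 requires Δl = ±1: satisfied.
m_l: 1 → 0 (Δm_l = -1). |Δm_l| ≤ 1 satisfied.
All E1 selection rules are satisfied.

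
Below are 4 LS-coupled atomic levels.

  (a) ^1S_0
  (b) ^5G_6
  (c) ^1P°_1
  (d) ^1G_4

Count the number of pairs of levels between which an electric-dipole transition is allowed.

(a)–(b): forbidden (parity, ΔS, ΔL, ΔJ).
(a)–(c): allowed.
(a)–(d): forbidden (parity, ΔL, ΔJ).
(b)–(c): forbidden (ΔS, ΔL, ΔJ).
(b)–(d): forbidden (parity, ΔS, ΔJ).
(c)–(d): forbidden (ΔL, ΔJ).
Allowed pairs: 1 of 6.

1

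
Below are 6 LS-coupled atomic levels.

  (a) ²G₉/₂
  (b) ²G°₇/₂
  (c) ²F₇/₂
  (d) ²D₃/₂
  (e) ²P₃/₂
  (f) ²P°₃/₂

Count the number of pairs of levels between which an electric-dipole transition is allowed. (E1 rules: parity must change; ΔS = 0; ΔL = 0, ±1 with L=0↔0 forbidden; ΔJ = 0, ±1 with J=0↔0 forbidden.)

4

(a)–(b): allowed.
(a)–(c): forbidden (parity).
(a)–(d): forbidden (parity, ΔL, ΔJ).
(a)–(e): forbidden (parity, ΔL, ΔJ).
(a)–(f): forbidden (ΔL, ΔJ).
(b)–(c): allowed.
(b)–(d): forbidden (ΔL, ΔJ).
(b)–(e): forbidden (ΔL, ΔJ).
(b)–(f): forbidden (parity, ΔL, ΔJ).
(c)–(d): forbidden (parity, ΔJ).
(c)–(e): forbidden (parity, ΔL, ΔJ).
(c)–(f): forbidden (ΔL, ΔJ).
(d)–(e): forbidden (parity).
(d)–(f): allowed.
(e)–(f): allowed.
Allowed pairs: 4 of 15.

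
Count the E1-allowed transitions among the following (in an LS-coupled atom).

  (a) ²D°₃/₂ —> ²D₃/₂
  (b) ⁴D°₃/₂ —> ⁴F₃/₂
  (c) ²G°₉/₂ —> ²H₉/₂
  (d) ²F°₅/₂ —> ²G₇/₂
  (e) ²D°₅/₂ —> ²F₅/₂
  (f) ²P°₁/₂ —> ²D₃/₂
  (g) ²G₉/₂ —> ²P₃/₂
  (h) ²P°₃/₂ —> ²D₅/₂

(a) allowed
(b) allowed
(c) allowed
(d) allowed
(e) allowed
(f) allowed
(g) forbidden (parity, ΔL, ΔJ fail)
(h) allowed
Total allowed: 7 of 8.

7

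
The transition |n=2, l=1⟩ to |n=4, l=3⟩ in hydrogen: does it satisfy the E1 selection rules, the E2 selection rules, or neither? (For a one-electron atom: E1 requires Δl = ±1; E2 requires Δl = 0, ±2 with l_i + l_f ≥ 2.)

Δl = 3 − 1 = +2; l_i + l_f = 4.
E1 (Δl = ±1): not satisfied.
E2 (Δl = 0,±2, l_i+l_f ≥ 2): satisfied.

E2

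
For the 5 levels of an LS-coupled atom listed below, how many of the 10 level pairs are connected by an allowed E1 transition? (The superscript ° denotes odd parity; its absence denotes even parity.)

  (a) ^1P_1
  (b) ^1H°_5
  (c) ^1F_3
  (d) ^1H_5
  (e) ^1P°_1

2

(a)–(b): forbidden (ΔL, ΔJ).
(a)–(c): forbidden (parity, ΔL, ΔJ).
(a)–(d): forbidden (parity, ΔL, ΔJ).
(a)–(e): allowed.
(b)–(c): forbidden (ΔL, ΔJ).
(b)–(d): allowed.
(b)–(e): forbidden (parity, ΔL, ΔJ).
(c)–(d): forbidden (parity, ΔL, ΔJ).
(c)–(e): forbidden (ΔL, ΔJ).
(d)–(e): forbidden (ΔL, ΔJ).
Allowed pairs: 2 of 10.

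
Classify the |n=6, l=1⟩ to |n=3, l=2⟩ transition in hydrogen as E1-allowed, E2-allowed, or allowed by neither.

E1

Δl = 2 − 1 = +1; l_i + l_f = 3.
E1 (Δl = ±1): satisfied.
E2 (Δl = 0,±2, l_i+l_f ≥ 2): not satisfied.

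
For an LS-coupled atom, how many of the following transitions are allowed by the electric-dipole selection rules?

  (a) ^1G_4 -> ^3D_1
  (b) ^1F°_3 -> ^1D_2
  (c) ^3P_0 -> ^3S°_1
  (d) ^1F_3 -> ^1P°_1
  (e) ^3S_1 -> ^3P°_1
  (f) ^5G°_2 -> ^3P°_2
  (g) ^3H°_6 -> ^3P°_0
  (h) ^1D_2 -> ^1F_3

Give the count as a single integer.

(a) forbidden (parity, ΔS, ΔL, ΔJ fail)
(b) allowed
(c) allowed
(d) forbidden (ΔL, ΔJ fail)
(e) allowed
(f) forbidden (parity, ΔS, ΔL fail)
(g) forbidden (parity, ΔL, ΔJ fail)
(h) forbidden (parity fails)
Total allowed: 3 of 8.

3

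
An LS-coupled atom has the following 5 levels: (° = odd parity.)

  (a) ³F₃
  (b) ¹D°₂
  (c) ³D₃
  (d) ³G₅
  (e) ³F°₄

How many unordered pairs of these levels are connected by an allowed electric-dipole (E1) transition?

(a)–(b): forbidden (ΔS).
(a)–(c): forbidden (parity).
(a)–(d): forbidden (parity, ΔJ).
(a)–(e): allowed.
(b)–(c): forbidden (ΔS).
(b)–(d): forbidden (ΔS, ΔL, ΔJ).
(b)–(e): forbidden (parity, ΔS, ΔJ).
(c)–(d): forbidden (parity, ΔL, ΔJ).
(c)–(e): allowed.
(d)–(e): allowed.
Allowed pairs: 3 of 10.

3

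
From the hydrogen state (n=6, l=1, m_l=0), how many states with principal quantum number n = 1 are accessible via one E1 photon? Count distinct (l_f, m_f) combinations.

1

E1 requires Δl = ±1, so l_f ∈ {0, 2}; with 0 ≤ l_f ≤ n_f−1 = 0, the allowed l_f values are {0}.
For l_f = 0: m_f ∈ {m_i−1, m_i, m_i+1} ∩ [−0, 0] = {0} → 1 state.
Total: 1.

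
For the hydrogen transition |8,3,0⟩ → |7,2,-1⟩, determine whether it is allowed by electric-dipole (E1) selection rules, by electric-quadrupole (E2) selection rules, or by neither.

E1

Δl = 2 − 3 = -1; l_i + l_f = 5.
Δm_l = -1.
E1 (Δl = ±1, |Δm_l| ≤ 1): satisfied.
E2 (Δl = 0,±2, l_i+l_f ≥ 2, |Δm_l| ≤ 2): not satisfied.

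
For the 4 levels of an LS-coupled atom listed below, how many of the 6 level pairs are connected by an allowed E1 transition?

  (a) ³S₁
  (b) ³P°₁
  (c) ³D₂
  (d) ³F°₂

(a)–(b): allowed.
(a)–(c): forbidden (parity, ΔL).
(a)–(d): forbidden (ΔL).
(b)–(c): allowed.
(b)–(d): forbidden (parity, ΔL).
(c)–(d): allowed.
Allowed pairs: 3 of 6.

3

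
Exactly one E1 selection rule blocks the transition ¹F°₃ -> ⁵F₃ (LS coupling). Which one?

the ΔS = 0 rule

Initial level: S=0, L=3, J=3, parity odd. Final level: S=2, L=3, J=3, parity even.
Parity must change: odd → even — satisfied.
ΔS = 0: S: 0 → 2 — violated.
ΔL = 0, ±1 (not L=0↔0): L: 3 → 3, ΔL = +0 — satisfied.
ΔJ = 0, ±1 (not J=0↔0): J: 3 → 3, ΔJ = +0 — satisfied.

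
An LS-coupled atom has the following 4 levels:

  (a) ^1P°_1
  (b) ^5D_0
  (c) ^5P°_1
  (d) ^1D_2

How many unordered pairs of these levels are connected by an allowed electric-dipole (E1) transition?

(a)–(b): forbidden (ΔS).
(a)–(c): forbidden (parity, ΔS).
(a)–(d): allowed.
(b)–(c): allowed.
(b)–(d): forbidden (parity, ΔS, ΔJ).
(c)–(d): forbidden (ΔS).
Allowed pairs: 2 of 6.

2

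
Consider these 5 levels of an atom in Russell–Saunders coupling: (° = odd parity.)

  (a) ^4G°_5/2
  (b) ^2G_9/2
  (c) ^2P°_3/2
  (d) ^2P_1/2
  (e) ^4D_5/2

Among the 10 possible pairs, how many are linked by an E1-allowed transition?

1

(a)–(b): forbidden (ΔS, ΔJ).
(a)–(c): forbidden (parity, ΔS, ΔL).
(a)–(d): forbidden (ΔS, ΔL, ΔJ).
(a)–(e): forbidden (ΔL).
(b)–(c): forbidden (ΔL, ΔJ).
(b)–(d): forbidden (parity, ΔL, ΔJ).
(b)–(e): forbidden (parity, ΔS, ΔL, ΔJ).
(c)–(d): allowed.
(c)–(e): forbidden (ΔS).
(d)–(e): forbidden (parity, ΔS, ΔJ).
Allowed pairs: 1 of 10.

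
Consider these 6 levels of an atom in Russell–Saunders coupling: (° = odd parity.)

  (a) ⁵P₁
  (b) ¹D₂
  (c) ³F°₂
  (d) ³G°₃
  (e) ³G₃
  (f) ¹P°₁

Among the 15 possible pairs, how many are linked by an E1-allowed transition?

3

(a)–(b): forbidden (parity, ΔS).
(a)–(c): forbidden (ΔS, ΔL).
(a)–(d): forbidden (ΔS, ΔL, ΔJ).
(a)–(e): forbidden (parity, ΔS, ΔL, ΔJ).
(a)–(f): forbidden (ΔS).
(b)–(c): forbidden (ΔS).
(b)–(d): forbidden (ΔS, ΔL).
(b)–(e): forbidden (parity, ΔS, ΔL).
(b)–(f): allowed.
(c)–(d): forbidden (parity).
(c)–(e): allowed.
(c)–(f): forbidden (parity, ΔS, ΔL).
(d)–(e): allowed.
(d)–(f): forbidden (parity, ΔS, ΔL, ΔJ).
(e)–(f): forbidden (ΔS, ΔL, ΔJ).
Allowed pairs: 3 of 15.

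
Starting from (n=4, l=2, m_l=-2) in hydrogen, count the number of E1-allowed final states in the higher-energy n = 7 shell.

4

E1 requires Δl = ±1, so l_f ∈ {1, 3}; with 0 ≤ l_f ≤ n_f−1 = 6, the allowed l_f values are {1, 3}.
For l_f = 1: m_f ∈ {m_i−1, m_i, m_i+1} ∩ [−1, 1] = {-1} → 1 state.
For l_f = 3: m_f ∈ {m_i−1, m_i, m_i+1} ∩ [−3, 3] = {-3, -2, -1} → 3 states.
Total: 4.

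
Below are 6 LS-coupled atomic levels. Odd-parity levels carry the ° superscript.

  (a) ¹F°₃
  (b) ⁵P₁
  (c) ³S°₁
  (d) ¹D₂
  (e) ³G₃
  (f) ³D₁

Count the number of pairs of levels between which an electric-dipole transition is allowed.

(a)–(b): forbidden (ΔS, ΔL, ΔJ).
(a)–(c): forbidden (parity, ΔS, ΔL, ΔJ).
(a)–(d): allowed.
(a)–(e): forbidden (ΔS).
(a)–(f): forbidden (ΔS, ΔJ).
(b)–(c): forbidden (ΔS).
(b)–(d): forbidden (parity, ΔS).
(b)–(e): forbidden (parity, ΔS, ΔL, ΔJ).
(b)–(f): forbidden (parity, ΔS).
(c)–(d): forbidden (ΔS, ΔL).
(c)–(e): forbidden (ΔL, ΔJ).
(c)–(f): forbidden (ΔL).
(d)–(e): forbidden (parity, ΔS, ΔL).
(d)–(f): forbidden (parity, ΔS).
(e)–(f): forbidden (parity, ΔL, ΔJ).
Allowed pairs: 1 of 15.

1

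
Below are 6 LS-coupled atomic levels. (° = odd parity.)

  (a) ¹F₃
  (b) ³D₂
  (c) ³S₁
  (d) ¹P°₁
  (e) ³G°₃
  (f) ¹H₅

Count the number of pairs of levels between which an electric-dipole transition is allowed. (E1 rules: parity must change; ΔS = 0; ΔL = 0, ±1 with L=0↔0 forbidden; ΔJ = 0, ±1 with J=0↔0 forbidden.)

(a)–(b): forbidden (parity, ΔS).
(a)–(c): forbidden (parity, ΔS, ΔL, ΔJ).
(a)–(d): forbidden (ΔL, ΔJ).
(a)–(e): forbidden (ΔS).
(a)–(f): forbidden (parity, ΔL, ΔJ).
(b)–(c): forbidden (parity, ΔL).
(b)–(d): forbidden (ΔS).
(b)–(e): forbidden (ΔL).
(b)–(f): forbidden (parity, ΔS, ΔL, ΔJ).
(c)–(d): forbidden (ΔS).
(c)–(e): forbidden (ΔL, ΔJ).
(c)–(f): forbidden (parity, ΔS, ΔL, ΔJ).
(d)–(e): forbidden (parity, ΔS, ΔL, ΔJ).
(d)–(f): forbidden (ΔL, ΔJ).
(e)–(f): forbidden (ΔS, ΔJ).
Allowed pairs: 0 of 15.

0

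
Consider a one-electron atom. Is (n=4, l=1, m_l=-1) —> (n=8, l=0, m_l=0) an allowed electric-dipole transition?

Δl = 0 − 1 = -1; the E1 rule Δl = ±1 is ✓.
m_l: -1 → 0 (Δm_l = +1). |Δm_l| ≤ 1 ✓.
All E1 selection rules are satisfied.

allowed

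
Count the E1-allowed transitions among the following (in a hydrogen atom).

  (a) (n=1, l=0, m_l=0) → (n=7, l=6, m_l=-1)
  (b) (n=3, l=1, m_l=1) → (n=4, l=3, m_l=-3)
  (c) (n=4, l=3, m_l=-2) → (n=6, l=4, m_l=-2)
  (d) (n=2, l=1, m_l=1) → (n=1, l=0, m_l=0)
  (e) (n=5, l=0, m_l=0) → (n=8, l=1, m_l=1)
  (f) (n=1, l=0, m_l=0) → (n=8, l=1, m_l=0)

(a) forbidden — Δl = +6 (E1 requires Δl = ±1)
(b) forbidden — Δl = +2 (E1 requires Δl = ±1); Δm_l = -4 (E1 requires Δm_l = 0, ±1)
(c) allowed
(d) allowed
(e) allowed
(f) allowed
Total allowed: 4 of 6.

4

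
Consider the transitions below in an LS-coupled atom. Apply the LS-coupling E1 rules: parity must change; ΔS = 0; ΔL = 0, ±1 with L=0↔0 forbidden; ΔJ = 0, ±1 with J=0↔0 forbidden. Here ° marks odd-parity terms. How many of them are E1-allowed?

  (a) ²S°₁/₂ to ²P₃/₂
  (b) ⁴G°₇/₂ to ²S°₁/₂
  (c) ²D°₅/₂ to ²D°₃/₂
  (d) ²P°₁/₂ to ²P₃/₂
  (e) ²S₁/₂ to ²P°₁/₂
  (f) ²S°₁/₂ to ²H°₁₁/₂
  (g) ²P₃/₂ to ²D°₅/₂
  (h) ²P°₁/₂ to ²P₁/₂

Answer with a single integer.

(a) allowed
(b) forbidden (parity, ΔS, ΔL, ΔJ fail)
(c) forbidden (parity fails)
(d) allowed
(e) allowed
(f) forbidden (parity, ΔL, ΔJ fail)
(g) allowed
(h) allowed
Total allowed: 5 of 8.

5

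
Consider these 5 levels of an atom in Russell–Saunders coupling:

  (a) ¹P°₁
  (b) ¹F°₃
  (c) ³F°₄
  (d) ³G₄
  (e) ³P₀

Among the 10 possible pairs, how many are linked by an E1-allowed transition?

(a)–(b): forbidden (parity, ΔL, ΔJ).
(a)–(c): forbidden (parity, ΔS, ΔL, ΔJ).
(a)–(d): forbidden (ΔS, ΔL, ΔJ).
(a)–(e): forbidden (ΔS).
(b)–(c): forbidden (parity, ΔS).
(b)–(d): forbidden (ΔS).
(b)–(e): forbidden (ΔS, ΔL, ΔJ).
(c)–(d): allowed.
(c)–(e): forbidden (ΔL, ΔJ).
(d)–(e): forbidden (parity, ΔL, ΔJ).
Allowed pairs: 1 of 10.

1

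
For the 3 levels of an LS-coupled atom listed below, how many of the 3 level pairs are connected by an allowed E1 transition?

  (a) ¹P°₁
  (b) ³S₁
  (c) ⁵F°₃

(a)–(b): forbidden (ΔS).
(a)–(c): forbidden (parity, ΔS, ΔL, ΔJ).
(b)–(c): forbidden (ΔS, ΔL, ΔJ).
Allowed pairs: 0 of 3.

0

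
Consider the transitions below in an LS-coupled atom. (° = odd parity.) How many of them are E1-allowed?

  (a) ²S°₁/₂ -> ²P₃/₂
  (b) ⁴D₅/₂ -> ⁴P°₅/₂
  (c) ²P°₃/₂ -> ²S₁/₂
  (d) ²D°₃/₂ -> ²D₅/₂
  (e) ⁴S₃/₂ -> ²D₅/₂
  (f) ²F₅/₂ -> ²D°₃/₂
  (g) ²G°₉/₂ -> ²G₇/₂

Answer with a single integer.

(a) allowed
(b) allowed
(c) allowed
(d) allowed
(e) forbidden (parity, ΔS, ΔL fail)
(f) allowed
(g) allowed
Total allowed: 6 of 7.

6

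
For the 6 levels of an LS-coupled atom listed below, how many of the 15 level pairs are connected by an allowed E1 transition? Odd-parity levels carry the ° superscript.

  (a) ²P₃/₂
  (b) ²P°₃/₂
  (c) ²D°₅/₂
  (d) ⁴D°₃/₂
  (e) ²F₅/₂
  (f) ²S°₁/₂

(a)–(b): allowed.
(a)–(c): allowed.
(a)–(d): forbidden (ΔS).
(a)–(e): forbidden (parity, ΔL).
(a)–(f): allowed.
(b)–(c): forbidden (parity).
(b)–(d): forbidden (parity, ΔS).
(b)–(e): forbidden (ΔL).
(b)–(f): forbidden (parity).
(c)–(d): forbidden (parity, ΔS).
(c)–(e): allowed.
(c)–(f): forbidden (parity, ΔL, ΔJ).
(d)–(e): forbidden (ΔS).
(d)–(f): forbidden (parity, ΔS, ΔL).
(e)–(f): forbidden (ΔL, ΔJ).
Allowed pairs: 4 of 15.

4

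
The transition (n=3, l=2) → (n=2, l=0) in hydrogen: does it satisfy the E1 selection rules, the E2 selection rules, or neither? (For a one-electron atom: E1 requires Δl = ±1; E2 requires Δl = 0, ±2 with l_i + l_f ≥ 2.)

Δl = 0 − 2 = -2; l_i + l_f = 2.
E1 (Δl = ±1): not satisfied.
E2 (Δl = 0,±2, l_i+l_f ≥ 2): satisfied.

E2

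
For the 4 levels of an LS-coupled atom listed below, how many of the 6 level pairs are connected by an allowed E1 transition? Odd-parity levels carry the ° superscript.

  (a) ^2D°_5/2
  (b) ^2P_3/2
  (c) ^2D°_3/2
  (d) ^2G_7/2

2

(a)–(b): allowed.
(a)–(c): forbidden (parity).
(a)–(d): forbidden (ΔL).
(b)–(c): allowed.
(b)–(d): forbidden (parity, ΔL, ΔJ).
(c)–(d): forbidden (ΔL, ΔJ).
Allowed pairs: 2 of 6.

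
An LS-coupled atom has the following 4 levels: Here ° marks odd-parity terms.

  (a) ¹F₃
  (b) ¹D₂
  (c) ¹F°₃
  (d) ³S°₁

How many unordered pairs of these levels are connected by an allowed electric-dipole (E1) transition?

(a)–(b): forbidden (parity).
(a)–(c): allowed.
(a)–(d): forbidden (ΔS, ΔL, ΔJ).
(b)–(c): allowed.
(b)–(d): forbidden (ΔS, ΔL).
(c)–(d): forbidden (parity, ΔS, ΔL, ΔJ).
Allowed pairs: 2 of 6.

2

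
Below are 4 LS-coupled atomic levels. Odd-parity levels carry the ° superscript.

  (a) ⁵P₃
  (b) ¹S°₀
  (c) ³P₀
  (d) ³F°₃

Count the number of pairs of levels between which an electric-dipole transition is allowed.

0

(a)–(b): forbidden (ΔS, ΔJ).
(a)–(c): forbidden (parity, ΔS, ΔJ).
(a)–(d): forbidden (ΔS, ΔL).
(b)–(c): forbidden (ΔS, ΔJ).
(b)–(d): forbidden (parity, ΔS, ΔL, ΔJ).
(c)–(d): forbidden (ΔL, ΔJ).
Allowed pairs: 0 of 6.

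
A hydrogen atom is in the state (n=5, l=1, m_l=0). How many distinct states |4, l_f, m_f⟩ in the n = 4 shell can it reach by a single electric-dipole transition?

E1 requires Δl = ±1, so l_f ∈ {0, 2}; with 0 ≤ l_f ≤ n_f−1 = 3, the allowed l_f values are {0, 2}.
For l_f = 0: m_f ∈ {m_i−1, m_i, m_i+1} ∩ [−0, 0] = {0} → 1 state.
For l_f = 2: m_f ∈ {m_i−1, m_i, m_i+1} ∩ [−2, 2] = {-1, 0, 1} → 3 states.
Total: 4.

4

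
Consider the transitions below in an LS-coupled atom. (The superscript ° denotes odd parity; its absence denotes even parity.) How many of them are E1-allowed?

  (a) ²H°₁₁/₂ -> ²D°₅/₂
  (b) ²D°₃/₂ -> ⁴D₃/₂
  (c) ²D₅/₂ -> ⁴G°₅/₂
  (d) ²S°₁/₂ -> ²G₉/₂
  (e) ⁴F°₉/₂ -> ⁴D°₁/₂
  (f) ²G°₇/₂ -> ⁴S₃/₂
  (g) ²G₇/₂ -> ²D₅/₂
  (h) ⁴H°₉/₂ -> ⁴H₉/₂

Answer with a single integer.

1

(a) forbidden (parity, ΔL, ΔJ fail)
(b) forbidden (ΔS fails)
(c) forbidden (ΔS, ΔL fail)
(d) forbidden (ΔL, ΔJ fail)
(e) forbidden (parity, ΔJ fail)
(f) forbidden (ΔS, ΔL, ΔJ fail)
(g) forbidden (parity, ΔL fail)
(h) allowed
Total allowed: 1 of 8.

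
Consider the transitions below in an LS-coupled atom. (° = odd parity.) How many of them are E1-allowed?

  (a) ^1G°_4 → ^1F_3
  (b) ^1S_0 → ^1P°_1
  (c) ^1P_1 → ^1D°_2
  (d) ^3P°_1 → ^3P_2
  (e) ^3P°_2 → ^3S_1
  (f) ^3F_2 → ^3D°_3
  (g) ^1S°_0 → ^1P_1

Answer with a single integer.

(a) allowed
(b) allowed
(c) allowed
(d) allowed
(e) allowed
(f) allowed
(g) allowed
Total allowed: 7 of 7.

7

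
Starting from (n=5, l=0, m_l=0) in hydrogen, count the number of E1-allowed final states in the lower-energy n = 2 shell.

3

E1 requires Δl = ±1, so l_f ∈ {-1, 1}; with 0 ≤ l_f ≤ n_f−1 = 1, the allowed l_f values are {1}.
For l_f = 1: m_f ∈ {m_i−1, m_i, m_i+1} ∩ [−1, 1] = {-1, 0, 1} → 3 states.
Total: 3.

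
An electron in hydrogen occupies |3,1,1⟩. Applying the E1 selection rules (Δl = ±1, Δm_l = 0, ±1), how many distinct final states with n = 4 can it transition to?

4

E1 requires Δl = ±1, so l_f ∈ {0, 2}; with 0 ≤ l_f ≤ n_f−1 = 3, the allowed l_f values are {0, 2}.
For l_f = 0: m_f ∈ {m_i−1, m_i, m_i+1} ∩ [−0, 0] = {0} → 1 state.
For l_f = 2: m_f ∈ {m_i−1, m_i, m_i+1} ∩ [−2, 2] = {0, 1, 2} → 3 states.
Total: 4.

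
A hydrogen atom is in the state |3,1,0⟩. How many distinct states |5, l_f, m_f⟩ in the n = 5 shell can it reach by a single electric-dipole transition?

E1 requires Δl = ±1, so l_f ∈ {0, 2}; with 0 ≤ l_f ≤ n_f−1 = 4, the allowed l_f values are {0, 2}.
For l_f = 0: m_f ∈ {m_i−1, m_i, m_i+1} ∩ [−0, 0] = {0} → 1 state.
For l_f = 2: m_f ∈ {m_i−1, m_i, m_i+1} ∩ [−2, 2] = {-1, 0, 1} → 3 states.
Total: 4.

4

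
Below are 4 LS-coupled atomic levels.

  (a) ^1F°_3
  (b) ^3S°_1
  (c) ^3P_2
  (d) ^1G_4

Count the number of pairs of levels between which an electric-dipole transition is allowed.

(a)–(b): forbidden (parity, ΔS, ΔL, ΔJ).
(a)–(c): forbidden (ΔS, ΔL).
(a)–(d): allowed.
(b)–(c): allowed.
(b)–(d): forbidden (ΔS, ΔL, ΔJ).
(c)–(d): forbidden (parity, ΔS, ΔL, ΔJ).
Allowed pairs: 2 of 6.

2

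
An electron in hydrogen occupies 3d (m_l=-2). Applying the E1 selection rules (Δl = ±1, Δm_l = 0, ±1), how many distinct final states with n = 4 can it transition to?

E1 requires Δl = ±1, so l_f ∈ {1, 3}; with 0 ≤ l_f ≤ n_f−1 = 3, the allowed l_f values are {1, 3}.
For l_f = 1: m_f ∈ {m_i−1, m_i, m_i+1} ∩ [−1, 1] = {-1} → 1 state.
For l_f = 3: m_f ∈ {m_i−1, m_i, m_i+1} ∩ [−3, 3] = {-3, -2, -1} → 3 states.
Total: 4.

4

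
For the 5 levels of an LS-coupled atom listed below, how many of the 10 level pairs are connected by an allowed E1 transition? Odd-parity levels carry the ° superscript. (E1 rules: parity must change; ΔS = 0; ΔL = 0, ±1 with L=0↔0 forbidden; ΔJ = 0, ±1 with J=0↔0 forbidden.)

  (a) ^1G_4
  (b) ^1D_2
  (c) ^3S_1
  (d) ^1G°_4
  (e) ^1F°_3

3

(a)–(b): forbidden (parity, ΔL, ΔJ).
(a)–(c): forbidden (parity, ΔS, ΔL, ΔJ).
(a)–(d): allowed.
(a)–(e): allowed.
(b)–(c): forbidden (parity, ΔS, ΔL).
(b)–(d): forbidden (ΔL, ΔJ).
(b)–(e): allowed.
(c)–(d): forbidden (ΔS, ΔL, ΔJ).
(c)–(e): forbidden (ΔS, ΔL, ΔJ).
(d)–(e): forbidden (parity).
Allowed pairs: 3 of 10.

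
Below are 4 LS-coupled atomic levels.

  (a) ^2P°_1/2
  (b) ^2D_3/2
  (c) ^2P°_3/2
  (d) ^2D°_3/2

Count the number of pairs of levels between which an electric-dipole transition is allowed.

(a)–(b): allowed.
(a)–(c): forbidden (parity).
(a)–(d): forbidden (parity).
(b)–(c): allowed.
(b)–(d): allowed.
(c)–(d): forbidden (parity).
Allowed pairs: 3 of 6.

3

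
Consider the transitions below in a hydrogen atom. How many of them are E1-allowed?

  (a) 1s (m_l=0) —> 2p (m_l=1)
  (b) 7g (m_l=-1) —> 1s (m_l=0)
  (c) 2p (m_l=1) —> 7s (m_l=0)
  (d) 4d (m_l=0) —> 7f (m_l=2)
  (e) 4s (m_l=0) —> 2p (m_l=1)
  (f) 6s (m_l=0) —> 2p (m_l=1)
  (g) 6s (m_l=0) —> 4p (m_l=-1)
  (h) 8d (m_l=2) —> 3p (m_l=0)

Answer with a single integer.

5

(a) allowed
(b) forbidden — Δl = -4 (E1 requires Δl = ±1)
(c) allowed
(d) forbidden — Δm_l = +2 (E1 requires Δm_l = 0, ±1)
(e) allowed
(f) allowed
(g) allowed
(h) forbidden — Δm_l = -2 (E1 requires Δm_l = 0, ±1)
Total allowed: 5 of 8.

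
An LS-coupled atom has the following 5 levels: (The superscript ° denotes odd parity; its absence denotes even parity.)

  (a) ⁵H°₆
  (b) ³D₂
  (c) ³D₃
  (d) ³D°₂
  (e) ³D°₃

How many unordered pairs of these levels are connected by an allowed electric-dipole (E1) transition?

(a)–(b): forbidden (ΔS, ΔL, ΔJ).
(a)–(c): forbidden (ΔS, ΔL, ΔJ).
(a)–(d): forbidden (parity, ΔS, ΔL, ΔJ).
(a)–(e): forbidden (parity, ΔS, ΔL, ΔJ).
(b)–(c): forbidden (parity).
(b)–(d): allowed.
(b)–(e): allowed.
(c)–(d): allowed.
(c)–(e): allowed.
(d)–(e): forbidden (parity).
Allowed pairs: 4 of 10.

4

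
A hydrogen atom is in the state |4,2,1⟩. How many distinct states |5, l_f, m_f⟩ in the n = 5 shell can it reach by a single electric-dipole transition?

5

E1 requires Δl = ±1, so l_f ∈ {1, 3}; with 0 ≤ l_f ≤ n_f−1 = 4, the allowed l_f values are {1, 3}.
For l_f = 1: m_f ∈ {m_i−1, m_i, m_i+1} ∩ [−1, 1] = {0, 1} → 2 states.
For l_f = 3: m_f ∈ {m_i−1, m_i, m_i+1} ∩ [−3, 3] = {0, 1, 2} → 3 states.
Total: 5.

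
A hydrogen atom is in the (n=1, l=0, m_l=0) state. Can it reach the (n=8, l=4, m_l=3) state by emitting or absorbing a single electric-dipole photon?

Initial l = 0, final l = 4, so Δl = +4. E1 requires Δl = ±1: fails.
Δm_l = 3 − (0) = +3. E1 requires Δm_l = 0, ±1: fails.
The transition is electric-dipole forbidden.

forbidden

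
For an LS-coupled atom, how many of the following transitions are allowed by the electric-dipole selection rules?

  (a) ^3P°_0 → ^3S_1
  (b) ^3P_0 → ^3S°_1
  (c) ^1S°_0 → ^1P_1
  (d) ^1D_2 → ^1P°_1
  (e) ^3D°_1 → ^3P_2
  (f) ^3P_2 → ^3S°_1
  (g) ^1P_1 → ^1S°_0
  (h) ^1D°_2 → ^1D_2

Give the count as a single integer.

(a) allowed
(b) allowed
(c) allowed
(d) allowed
(e) allowed
(f) allowed
(g) allowed
(h) allowed
Total allowed: 8 of 8.

8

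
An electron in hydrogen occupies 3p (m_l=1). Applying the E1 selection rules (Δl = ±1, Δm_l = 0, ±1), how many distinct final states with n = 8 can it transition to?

4

E1 requires Δl = ±1, so l_f ∈ {0, 2}; with 0 ≤ l_f ≤ n_f−1 = 7, the allowed l_f values are {0, 2}.
For l_f = 0: m_f ∈ {m_i−1, m_i, m_i+1} ∩ [−0, 0] = {0} → 1 state.
For l_f = 2: m_f ∈ {m_i−1, m_i, m_i+1} ∩ [−2, 2] = {0, 1, 2} → 3 states.
Total: 4.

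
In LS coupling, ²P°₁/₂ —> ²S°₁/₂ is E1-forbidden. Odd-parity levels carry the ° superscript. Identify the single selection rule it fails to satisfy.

Initial level: S=1/2, L=1, J=1/2, parity odd. Final level: S=1/2, L=0, J=1/2, parity odd.
Parity must change: odd → odd — ✗.
ΔS = 0: S: 1/2 → 1/2 — ✓.
ΔL = 0, ±1 (not L=0↔0): L: 1 → 0, ΔL = -1 — ✓.
ΔJ = 0, ±1 (not J=0↔0): J: 1/2 → 1/2, ΔJ = +0 — ✓.

parity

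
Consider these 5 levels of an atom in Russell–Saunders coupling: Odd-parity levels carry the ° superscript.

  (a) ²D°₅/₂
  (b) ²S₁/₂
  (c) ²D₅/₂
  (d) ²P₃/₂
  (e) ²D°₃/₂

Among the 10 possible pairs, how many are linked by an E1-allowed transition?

(a)–(b): forbidden (ΔL, ΔJ).
(a)–(c): allowed.
(a)–(d): allowed.
(a)–(e): forbidden (parity).
(b)–(c): forbidden (parity, ΔL, ΔJ).
(b)–(d): forbidden (parity).
(b)–(e): forbidden (ΔL).
(c)–(d): forbidden (parity).
(c)–(e): allowed.
(d)–(e): allowed.
Allowed pairs: 4 of 10.

4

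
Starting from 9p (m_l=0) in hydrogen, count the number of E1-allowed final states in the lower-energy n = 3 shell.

4

E1 requires Δl = ±1, so l_f ∈ {0, 2}; with 0 ≤ l_f ≤ n_f−1 = 2, the allowed l_f values are {0, 2}.
For l_f = 0: m_f ∈ {m_i−1, m_i, m_i+1} ∩ [−0, 0] = {0} → 1 state.
For l_f = 2: m_f ∈ {m_i−1, m_i, m_i+1} ∩ [−2, 2] = {-1, 0, 1} → 3 states.
Total: 4.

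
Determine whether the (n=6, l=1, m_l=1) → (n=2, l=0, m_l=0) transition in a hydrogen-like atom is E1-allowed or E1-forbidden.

Δl = 0 − 1 = -1; the E1 rule Δl = ±1 is passes.
m_l: 1 → 0 (Δm_l = -1). |Δm_l| ≤ 1 passes.
All E1 selection rules are satisfied.

allowed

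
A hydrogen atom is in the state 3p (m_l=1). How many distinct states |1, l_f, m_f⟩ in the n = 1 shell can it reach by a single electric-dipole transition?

1

E1 requires Δl = ±1, so l_f ∈ {0, 2}; with 0 ≤ l_f ≤ n_f−1 = 0, the allowed l_f values are {0}.
For l_f = 0: m_f ∈ {m_i−1, m_i, m_i+1} ∩ [−0, 0] = {0} → 1 state.
Total: 1.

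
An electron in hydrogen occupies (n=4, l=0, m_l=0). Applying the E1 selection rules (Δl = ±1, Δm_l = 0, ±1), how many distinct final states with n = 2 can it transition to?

E1 requires Δl = ±1, so l_f ∈ {-1, 1}; with 0 ≤ l_f ≤ n_f−1 = 1, the allowed l_f values are {1}.
For l_f = 1: m_f ∈ {m_i−1, m_i, m_i+1} ∩ [−1, 1] = {-1, 0, 1} → 3 states.
Total: 3.

3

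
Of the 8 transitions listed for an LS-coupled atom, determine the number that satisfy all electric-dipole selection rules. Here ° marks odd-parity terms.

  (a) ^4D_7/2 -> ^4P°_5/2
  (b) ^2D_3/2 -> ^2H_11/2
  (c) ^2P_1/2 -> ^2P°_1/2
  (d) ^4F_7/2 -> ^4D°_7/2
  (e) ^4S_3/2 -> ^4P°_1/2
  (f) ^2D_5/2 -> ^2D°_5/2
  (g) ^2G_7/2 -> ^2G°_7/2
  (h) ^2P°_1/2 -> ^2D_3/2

(a) allowed
(b) forbidden (parity, ΔL, ΔJ fail)
(c) allowed
(d) allowed
(e) allowed
(f) allowed
(g) allowed
(h) allowed
Total allowed: 7 of 8.

7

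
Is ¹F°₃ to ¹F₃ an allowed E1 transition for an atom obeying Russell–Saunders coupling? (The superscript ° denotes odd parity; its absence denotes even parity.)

Parity must change: odd → even — passes.
ΔS = 0: S: 0 → 0 — passes.
ΔL = 0, ±1 (not L=0↔0): L: 3 → 3, ΔL = +0 — passes.
ΔJ = 0, ±1 (not J=0↔0): J: 3 → 3, ΔJ = +0 — passes.
All four E1 rules are satisfied.

allowed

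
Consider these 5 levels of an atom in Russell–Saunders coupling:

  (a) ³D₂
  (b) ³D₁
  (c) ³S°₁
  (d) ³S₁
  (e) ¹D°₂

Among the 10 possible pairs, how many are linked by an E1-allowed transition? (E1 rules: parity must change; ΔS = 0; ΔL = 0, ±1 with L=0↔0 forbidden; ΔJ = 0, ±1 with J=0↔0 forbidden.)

0

(a)–(b): forbidden (parity).
(a)–(c): forbidden (ΔL).
(a)–(d): forbidden (parity, ΔL).
(a)–(e): forbidden (ΔS).
(b)–(c): forbidden (ΔL).
(b)–(d): forbidden (parity, ΔL).
(b)–(e): forbidden (ΔS).
(c)–(d): forbidden (ΔL).
(c)–(e): forbidden (parity, ΔS, ΔL).
(d)–(e): forbidden (ΔS, ΔL).
Allowed pairs: 0 of 10.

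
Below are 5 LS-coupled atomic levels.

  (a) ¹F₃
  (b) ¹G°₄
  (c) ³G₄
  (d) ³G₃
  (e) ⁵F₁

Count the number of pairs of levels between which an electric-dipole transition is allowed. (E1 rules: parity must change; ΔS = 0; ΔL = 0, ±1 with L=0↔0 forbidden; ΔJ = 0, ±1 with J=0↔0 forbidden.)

(a)–(b): allowed.
(a)–(c): forbidden (parity, ΔS).
(a)–(d): forbidden (parity, ΔS).
(a)–(e): forbidden (parity, ΔS, ΔJ).
(b)–(c): forbidden (ΔS).
(b)–(d): forbidden (ΔS).
(b)–(e): forbidden (ΔS, ΔJ).
(c)–(d): forbidden (parity).
(c)–(e): forbidden (parity, ΔS, ΔJ).
(d)–(e): forbidden (parity, ΔS, ΔJ).
Allowed pairs: 1 of 10.

1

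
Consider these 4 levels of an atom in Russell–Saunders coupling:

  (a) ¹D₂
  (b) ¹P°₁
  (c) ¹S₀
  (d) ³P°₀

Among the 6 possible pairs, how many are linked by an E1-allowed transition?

(a)–(b): allowed.
(a)–(c): forbidden (parity, ΔL, ΔJ).
(a)–(d): forbidden (ΔS, ΔJ).
(b)–(c): allowed.
(b)–(d): forbidden (parity, ΔS).
(c)–(d): forbidden (ΔS, ΔJ).
Allowed pairs: 2 of 6.

2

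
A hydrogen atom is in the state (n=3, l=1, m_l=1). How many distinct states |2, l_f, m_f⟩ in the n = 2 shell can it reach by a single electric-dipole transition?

1

E1 requires Δl = ±1, so l_f ∈ {0, 2}; with 0 ≤ l_f ≤ n_f−1 = 1, the allowed l_f values are {0}.
For l_f = 0: m_f ∈ {m_i−1, m_i, m_i+1} ∩ [−0, 0] = {0} → 1 state.
Total: 1.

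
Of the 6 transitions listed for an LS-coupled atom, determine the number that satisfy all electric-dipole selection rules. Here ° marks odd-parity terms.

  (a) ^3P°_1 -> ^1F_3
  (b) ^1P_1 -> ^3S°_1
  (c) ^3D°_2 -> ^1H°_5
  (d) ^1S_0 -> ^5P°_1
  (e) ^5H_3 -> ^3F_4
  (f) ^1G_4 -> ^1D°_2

(a) forbidden (ΔS, ΔL, ΔJ fail)
(b) forbidden (ΔS fails)
(c) forbidden (parity, ΔS, ΔL, ΔJ fail)
(d) forbidden (ΔS fails)
(e) forbidden (parity, ΔS, ΔL fail)
(f) forbidden (ΔL, ΔJ fail)
Total allowed: 0 of 6.

0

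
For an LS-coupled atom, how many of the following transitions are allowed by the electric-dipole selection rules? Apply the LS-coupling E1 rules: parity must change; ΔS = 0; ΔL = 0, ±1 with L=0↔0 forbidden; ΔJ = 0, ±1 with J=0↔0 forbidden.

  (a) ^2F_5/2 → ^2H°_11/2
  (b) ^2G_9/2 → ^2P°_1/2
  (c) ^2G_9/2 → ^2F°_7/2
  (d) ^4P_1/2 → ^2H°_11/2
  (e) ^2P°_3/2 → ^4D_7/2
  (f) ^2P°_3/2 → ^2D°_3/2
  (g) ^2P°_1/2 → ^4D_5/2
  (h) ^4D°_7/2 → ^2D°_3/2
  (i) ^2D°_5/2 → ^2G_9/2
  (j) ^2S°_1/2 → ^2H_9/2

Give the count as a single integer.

1

(a) forbidden (ΔL, ΔJ fail)
(b) forbidden (ΔL, ΔJ fail)
(c) allowed
(d) forbidden (ΔS, ΔL, ΔJ fail)
(e) forbidden (ΔS, ΔJ fail)
(f) forbidden (parity fails)
(g) forbidden (ΔS, ΔJ fail)
(h) forbidden (parity, ΔS, ΔJ fail)
(i) forbidden (ΔL, ΔJ fail)
(j) forbidden (ΔL, ΔJ fail)
Total allowed: 1 of 10.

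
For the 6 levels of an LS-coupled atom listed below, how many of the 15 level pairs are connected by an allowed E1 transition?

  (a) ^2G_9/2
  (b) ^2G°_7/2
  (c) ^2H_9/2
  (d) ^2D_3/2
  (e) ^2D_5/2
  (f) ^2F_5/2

(a)–(b): allowed.
(a)–(c): forbidden (parity).
(a)–(d): forbidden (parity, ΔL, ΔJ).
(a)–(e): forbidden (parity, ΔL, ΔJ).
(a)–(f): forbidden (parity, ΔJ).
(b)–(c): allowed.
(b)–(d): forbidden (ΔL, ΔJ).
(b)–(e): forbidden (ΔL).
(b)–(f): allowed.
(c)–(d): forbidden (parity, ΔL, ΔJ).
(c)–(e): forbidden (parity, ΔL, ΔJ).
(c)–(f): forbidden (parity, ΔL, ΔJ).
(d)–(e): forbidden (parity).
(d)–(f): forbidden (parity).
(e)–(f): forbidden (parity).
Allowed pairs: 3 of 15.

3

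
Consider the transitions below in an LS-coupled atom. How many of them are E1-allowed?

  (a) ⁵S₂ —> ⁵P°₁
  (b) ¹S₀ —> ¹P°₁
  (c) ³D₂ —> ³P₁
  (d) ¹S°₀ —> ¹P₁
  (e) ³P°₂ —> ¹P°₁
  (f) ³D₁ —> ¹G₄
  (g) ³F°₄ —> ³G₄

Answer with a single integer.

(a) allowed
(b) allowed
(c) forbidden (parity fails)
(d) allowed
(e) forbidden (parity, ΔS fail)
(f) forbidden (parity, ΔS, ΔL, ΔJ fail)
(g) allowed
Total allowed: 4 of 7.

4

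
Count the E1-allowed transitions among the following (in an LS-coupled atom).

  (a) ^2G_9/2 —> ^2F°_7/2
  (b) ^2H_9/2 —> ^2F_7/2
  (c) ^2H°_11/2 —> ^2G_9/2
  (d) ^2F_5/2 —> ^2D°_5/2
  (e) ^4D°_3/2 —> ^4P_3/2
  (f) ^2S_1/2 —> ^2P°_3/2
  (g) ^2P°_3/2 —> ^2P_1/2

6

(a) allowed
(b) forbidden (parity, ΔL fail)
(c) allowed
(d) allowed
(e) allowed
(f) allowed
(g) allowed
Total allowed: 6 of 7.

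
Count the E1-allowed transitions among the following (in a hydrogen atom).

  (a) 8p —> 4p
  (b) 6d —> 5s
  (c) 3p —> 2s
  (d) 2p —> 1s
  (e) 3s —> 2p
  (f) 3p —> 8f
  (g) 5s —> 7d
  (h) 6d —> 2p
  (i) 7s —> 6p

5

(a) forbidden — Δl = +0 (E1 requires Δl = ±1)
(b) forbidden — Δl = -2 (E1 requires Δl = ±1)
(c) allowed
(d) allowed
(e) allowed
(f) forbidden — Δl = +2 (E1 requires Δl = ±1)
(g) forbidden — Δl = +2 (E1 requires Δl = ±1)
(h) allowed
(i) allowed
Total allowed: 5 of 9.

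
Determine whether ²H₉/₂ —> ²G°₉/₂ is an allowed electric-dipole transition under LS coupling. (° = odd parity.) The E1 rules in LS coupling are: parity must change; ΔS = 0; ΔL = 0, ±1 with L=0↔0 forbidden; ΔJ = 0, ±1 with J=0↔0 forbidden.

allowed

Parity must change: even → odd — satisfied.
ΔS = 0: S: 1/2 → 1/2 — satisfied.
ΔL = 0, ±1 (not L=0↔0): L: 5 → 4, ΔL = -1 — satisfied.
ΔJ = 0, ±1 (not J=0↔0): J: 9/2 → 9/2, ΔJ = +0 — satisfied.
All four E1 rules are satisfied.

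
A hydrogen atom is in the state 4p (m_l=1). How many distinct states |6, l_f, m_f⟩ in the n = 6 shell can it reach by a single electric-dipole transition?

E1 requires Δl = ±1, so l_f ∈ {0, 2}; with 0 ≤ l_f ≤ n_f−1 = 5, the allowed l_f values are {0, 2}.
For l_f = 0: m_f ∈ {m_i−1, m_i, m_i+1} ∩ [−0, 0] = {0} → 1 state.
For l_f = 2: m_f ∈ {m_i−1, m_i, m_i+1} ∩ [−2, 2] = {0, 1, 2} → 3 states.
Total: 4.

4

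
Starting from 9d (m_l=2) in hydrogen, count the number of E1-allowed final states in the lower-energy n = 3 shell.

E1 requires Δl = ±1, so l_f ∈ {1, 3}; with 0 ≤ l_f ≤ n_f−1 = 2, the allowed l_f values are {1}.
For l_f = 1: m_f ∈ {m_i−1, m_i, m_i+1} ∩ [−1, 1] = {1} → 1 state.
Total: 1.

1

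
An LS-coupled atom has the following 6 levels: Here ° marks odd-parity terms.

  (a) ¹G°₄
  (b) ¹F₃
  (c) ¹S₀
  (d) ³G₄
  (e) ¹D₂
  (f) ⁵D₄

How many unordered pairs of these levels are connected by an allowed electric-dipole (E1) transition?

1

(a)–(b): allowed.
(a)–(c): forbidden (ΔL, ΔJ).
(a)–(d): forbidden (ΔS).
(a)–(e): forbidden (ΔL, ΔJ).
(a)–(f): forbidden (ΔS, ΔL).
(b)–(c): forbidden (parity, ΔL, ΔJ).
(b)–(d): forbidden (parity, ΔS).
(b)–(e): forbidden (parity).
(b)–(f): forbidden (parity, ΔS).
(c)–(d): forbidden (parity, ΔS, ΔL, ΔJ).
(c)–(e): forbidden (parity, ΔL, ΔJ).
(c)–(f): forbidden (parity, ΔS, ΔL, ΔJ).
(d)–(e): forbidden (parity, ΔS, ΔL, ΔJ).
(d)–(f): forbidden (parity, ΔS, ΔL).
(e)–(f): forbidden (parity, ΔS, ΔJ).
Allowed pairs: 1 of 15.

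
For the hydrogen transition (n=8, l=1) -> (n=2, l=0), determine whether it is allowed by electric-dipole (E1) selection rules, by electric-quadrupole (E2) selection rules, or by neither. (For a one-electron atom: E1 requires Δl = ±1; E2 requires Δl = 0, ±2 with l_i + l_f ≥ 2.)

Δl = 0 − 1 = -1; l_i + l_f = 1.
E1 (Δl = ±1): satisfied.
E2 (Δl = 0,±2, l_i+l_f ≥ 2): not satisfied.

E1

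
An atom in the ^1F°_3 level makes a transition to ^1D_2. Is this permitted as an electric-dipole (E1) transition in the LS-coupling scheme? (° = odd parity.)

Parity must change: odd → even — satisfied.
ΔS = 0: S: 0 → 0 — satisfied.
ΔL = 0, ±1 (not L=0↔0): L: 3 → 2, ΔL = -1 — satisfied.
ΔJ = 0, ±1 (not J=0↔0): J: 3 → 2, ΔJ = -1 — satisfied.
All four E1 rules are satisfied.

allowed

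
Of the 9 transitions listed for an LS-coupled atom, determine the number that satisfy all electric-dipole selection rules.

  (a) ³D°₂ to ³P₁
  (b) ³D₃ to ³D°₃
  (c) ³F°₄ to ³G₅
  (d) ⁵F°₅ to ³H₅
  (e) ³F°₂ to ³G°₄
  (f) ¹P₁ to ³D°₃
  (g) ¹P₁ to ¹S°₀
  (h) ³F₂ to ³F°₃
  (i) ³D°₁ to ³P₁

6

(a) allowed
(b) allowed
(c) allowed
(d) forbidden (ΔS, ΔL fail)
(e) forbidden (parity, ΔJ fail)
(f) forbidden (ΔS, ΔJ fail)
(g) allowed
(h) allowed
(i) allowed
Total allowed: 6 of 9.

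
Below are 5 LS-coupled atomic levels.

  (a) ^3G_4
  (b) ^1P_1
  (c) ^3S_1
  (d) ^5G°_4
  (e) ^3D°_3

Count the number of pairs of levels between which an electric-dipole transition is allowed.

(a)–(b): forbidden (parity, ΔS, ΔL, ΔJ).
(a)–(c): forbidden (parity, ΔL, ΔJ).
(a)–(d): forbidden (ΔS).
(a)–(e): forbidden (ΔL).
(b)–(c): forbidden (parity, ΔS).
(b)–(d): forbidden (ΔS, ΔL, ΔJ).
(b)–(e): forbidden (ΔS, ΔJ).
(c)–(d): forbidden (ΔS, ΔL, ΔJ).
(c)–(e): forbidden (ΔL, ΔJ).
(d)–(e): forbidden (parity, ΔS, ΔL).
Allowed pairs: 0 of 10.

0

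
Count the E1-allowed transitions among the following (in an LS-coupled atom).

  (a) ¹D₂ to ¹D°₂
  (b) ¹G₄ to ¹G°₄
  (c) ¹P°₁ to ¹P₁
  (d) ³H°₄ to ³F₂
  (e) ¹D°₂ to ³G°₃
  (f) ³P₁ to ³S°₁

4

(a) allowed
(b) allowed
(c) allowed
(d) forbidden (ΔL, ΔJ fail)
(e) forbidden (parity, ΔS, ΔL fail)
(f) allowed
Total allowed: 4 of 6.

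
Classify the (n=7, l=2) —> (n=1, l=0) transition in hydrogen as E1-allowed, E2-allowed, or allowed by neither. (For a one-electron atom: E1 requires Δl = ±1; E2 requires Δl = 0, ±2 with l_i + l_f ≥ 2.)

Δl = 0 − 2 = -2; l_i + l_f = 2.
E1 (Δl = ±1): not satisfied.
E2 (Δl = 0,±2, l_i+l_f ≥ 2): satisfied.

E2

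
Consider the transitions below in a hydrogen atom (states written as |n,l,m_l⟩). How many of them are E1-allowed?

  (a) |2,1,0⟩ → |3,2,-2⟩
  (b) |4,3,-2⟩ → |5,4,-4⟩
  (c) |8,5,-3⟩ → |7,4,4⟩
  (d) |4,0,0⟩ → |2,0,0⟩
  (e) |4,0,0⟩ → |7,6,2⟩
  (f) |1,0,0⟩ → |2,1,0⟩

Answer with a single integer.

(a) forbidden — Δm_l = -2 (E1 requires Δm_l = 0, ±1)
(b) forbidden — Δm_l = -2 (E1 requires Δm_l = 0, ±1)
(c) forbidden — Δm_l = +7 (E1 requires Δm_l = 0, ±1)
(d) forbidden — Δl = +0 (E1 requires Δl = ±1)
(e) forbidden — Δl = +6 (E1 requires Δl = ±1); Δm_l = +2 (E1 requires Δm_l = 0, ±1)
(f) allowed
Total allowed: 1 of 6.

1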